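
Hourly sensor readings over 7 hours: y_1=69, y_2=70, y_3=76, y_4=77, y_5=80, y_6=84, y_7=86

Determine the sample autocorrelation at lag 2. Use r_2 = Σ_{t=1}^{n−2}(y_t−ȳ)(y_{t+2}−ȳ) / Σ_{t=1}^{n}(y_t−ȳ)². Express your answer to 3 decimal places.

Mean ȳ = (69 + 70 + 76 + 77 + 80 + 84 + 86)/7 = 77.4286
Deviations from mean: -8.4286, -7.4286, -1.4286, -0.4286, 2.5714, 6.5714, 8.5714
Numerator Σ_{t=1}^{5}(y_t−ȳ)(y_{t+2}−ȳ) = 30.7755
Denominator Σ(y_t−ȳ)² = 251.7143
r_2 = 30.7755 / 251.7143 = 0.122

0.122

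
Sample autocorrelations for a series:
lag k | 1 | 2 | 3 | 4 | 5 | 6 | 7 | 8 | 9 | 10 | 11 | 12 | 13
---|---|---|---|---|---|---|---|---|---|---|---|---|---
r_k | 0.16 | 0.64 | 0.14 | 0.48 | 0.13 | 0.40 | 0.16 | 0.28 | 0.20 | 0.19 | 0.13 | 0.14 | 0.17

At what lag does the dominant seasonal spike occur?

The largest autocorrelation is r_2 = 0.64, with weaker echoes at lags 4 (0.48), 6 (0.40) and 8 (0.28); the remaining lags stay at or below 0.20.
The dominant spike at lag 2 indicates a seasonal period of 2.

2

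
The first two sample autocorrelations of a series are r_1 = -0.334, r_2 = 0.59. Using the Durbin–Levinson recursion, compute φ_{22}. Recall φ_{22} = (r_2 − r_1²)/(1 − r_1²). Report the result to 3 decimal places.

φ_{22} = (r_2 − r_1²) / (1 − r_1²)
r_1² = (-0.334)² = 0.111556
Numerator = 0.59 − 0.1116 = 0.4784; denominator = 1 − 0.1116 = 0.8884
φ_{22} = 0.4784 / 0.8884 = 0.539

0.539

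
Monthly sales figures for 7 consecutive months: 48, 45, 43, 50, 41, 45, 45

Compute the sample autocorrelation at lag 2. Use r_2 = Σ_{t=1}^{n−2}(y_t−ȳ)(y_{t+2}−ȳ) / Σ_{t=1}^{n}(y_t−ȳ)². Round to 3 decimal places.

Mean ȳ = (48 + 45 + 43 + 50 + 41 + 45 + 45)/7 = 45.2857
Σ(y_t−ȳ)(y_{t+2}−ȳ) = (-6.2041) + (-1.3469) + (9.7959) + (-1.3469) + (1.2245) = 2.1224
Denominator Σ(y_t−ȳ)² = 53.4286
r_2 = 2.1224 / 53.4286 = 0.040

0.040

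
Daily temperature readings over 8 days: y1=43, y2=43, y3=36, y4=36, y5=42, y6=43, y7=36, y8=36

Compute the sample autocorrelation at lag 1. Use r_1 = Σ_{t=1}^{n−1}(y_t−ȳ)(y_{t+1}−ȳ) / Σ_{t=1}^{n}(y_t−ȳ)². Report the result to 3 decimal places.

0.132

Mean ȳ = (43 + 43 + 36 + 36 + 42 + 43 + 36 + 36)/8 = 39.3750
Deviations from mean: 3.6250, 3.6250, -3.3750, -3.3750, 2.6250, 3.6250, -3.3750, -3.3750
Σ(y_t−ȳ)(y_{t+1}−ȳ) = (13.1406) + (-12.2344) + (11.3906) + (-8.8594) + (9.5156) + (-12.2344) + (11.3906) = 12.1094
Denominator Σ(y_t−ȳ)² = 91.8750
r_1 = 12.1094 / 91.8750 = 0.132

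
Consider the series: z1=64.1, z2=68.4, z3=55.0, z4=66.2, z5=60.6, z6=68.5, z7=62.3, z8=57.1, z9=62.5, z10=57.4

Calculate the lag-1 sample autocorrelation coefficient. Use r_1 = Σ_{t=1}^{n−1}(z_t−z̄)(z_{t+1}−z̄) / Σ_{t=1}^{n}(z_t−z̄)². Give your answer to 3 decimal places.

-0.403

Mean z̄ = (64.1 + 68.4 + 55.0 + 66.2 + 60.6 + 68.5 + 62.3 + 57.1 + 62.5 + 57.4)/10 = 62.2100
Numerator Σ_{t=1}^{9}(z_t−z̄)(z_{t+1}−z̄) = -81.0201
Denominator Σ(z_t−z̄)² = 201.2890
r_1 = -81.0201 / 201.2890 = -0.403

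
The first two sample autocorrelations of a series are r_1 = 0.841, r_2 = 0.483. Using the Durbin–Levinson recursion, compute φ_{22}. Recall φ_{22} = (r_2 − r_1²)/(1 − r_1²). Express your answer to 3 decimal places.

-0.766

φ_{22} = (r_2 − r_1²) / (1 − r_1²)
r_1² = (0.841)² = 0.707281
Numerator = 0.483 − 0.7073 = -0.2243; denominator = 1 − 0.7073 = 0.2927
φ_{22} = -0.2243 / 0.2927 = -0.766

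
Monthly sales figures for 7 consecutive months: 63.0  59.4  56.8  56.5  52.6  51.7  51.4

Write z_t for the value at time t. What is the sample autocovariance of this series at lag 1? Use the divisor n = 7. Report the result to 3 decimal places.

8.479

Mean z̄ = (63.0 + 59.4 + 56.8 + 56.5 + 52.6 + 51.7 + 51.4)/7 = 55.9143
Deviations: 7.0857, 3.4857, 0.8857, 0.5857, -3.3143, -4.2143, -4.5143
Σ_{t=1}^{6}(z_t−z̄)(z_{t+1}−z̄) = 59.3555
γ_1 = 59.3555 / 7 = 8.479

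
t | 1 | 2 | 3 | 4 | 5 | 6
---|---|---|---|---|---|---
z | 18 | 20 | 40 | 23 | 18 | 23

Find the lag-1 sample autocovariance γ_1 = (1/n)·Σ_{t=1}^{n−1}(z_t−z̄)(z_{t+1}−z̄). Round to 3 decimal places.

Mean z̄ = (18 + 20 + 40 + 23 + 18 + 23)/6 = 23.6667
Deviations: -5.6667, -3.6667, 16.3333, -0.6667, -5.6667, -0.6667
Σ_{t=1}^{5}(z_t−z̄)(z_{t+1}−z̄) = -42.4444
γ_1 = -42.4444 / 6 = -7.074

-7.074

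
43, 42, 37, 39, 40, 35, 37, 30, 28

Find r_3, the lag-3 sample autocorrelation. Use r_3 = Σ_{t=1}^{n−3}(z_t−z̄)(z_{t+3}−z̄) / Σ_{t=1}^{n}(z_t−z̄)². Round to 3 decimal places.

0.118

Mean z̄ = (43 + 42 + 37 + 39 + 40 + 35 + 37 + 30 + 28)/9 = 36.7778
Σ(z_t−z̄)(z_{t+3}−z̄) = (13.8272) + (16.8272) + (-0.3951) + (0.4938) + (-21.8395) + (15.6049) = 24.5185
Denominator Σ(z_t−z̄)² = 207.5556
r_3 = 24.5185 / 207.5556 = 0.118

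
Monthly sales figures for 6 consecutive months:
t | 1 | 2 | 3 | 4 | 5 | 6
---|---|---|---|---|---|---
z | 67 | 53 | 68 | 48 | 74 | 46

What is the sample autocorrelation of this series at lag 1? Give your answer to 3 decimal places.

-0.810

Mean z̄ = (67 + 53 + 68 + 48 + 74 + 46)/6 = 59.3333
Deviations from mean: 7.6667, -6.3333, 8.6667, -11.3333, 14.6667, -13.3333
Numerator Σ_{t=1}^{5}(z_t−z̄)(z_{t+1}−z̄) = -563.4444
Denominator Σ(z_t−z̄)² = 695.3333
r_1 = -563.4444 / 695.3333 = -0.810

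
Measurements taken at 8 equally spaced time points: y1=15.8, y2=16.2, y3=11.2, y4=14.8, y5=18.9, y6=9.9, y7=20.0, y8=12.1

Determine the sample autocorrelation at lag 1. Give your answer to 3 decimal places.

-0.696

Mean ȳ = (15.8 + 16.2 + 11.2 + 14.8 + 18.9 + 9.9 + 20.0 + 12.1)/8 = 14.8625
Deviations from mean: 0.9375, 1.3375, -3.6625, -0.0625, 4.0375, -4.9625, 5.1375, -2.7625
Σ(y_t−ȳ)(y_{t+1}−ȳ) = (1.2539) + (-4.8986) + (0.2289) + (-0.2523) + (-20.0361) + (-25.4948) + (-14.1923) = -63.3914
Denominator Σ(y_t−ȳ)² = 91.0388
r_1 = -63.3914 / 91.0388 = -0.696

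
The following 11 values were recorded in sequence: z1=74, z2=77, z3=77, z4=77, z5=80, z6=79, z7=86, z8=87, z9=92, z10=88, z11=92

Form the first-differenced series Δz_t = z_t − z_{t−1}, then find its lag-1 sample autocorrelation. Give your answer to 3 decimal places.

-0.609

First differences Δz: 3, 0, 0, 3, -1, 7, 1, 5, -4, 4
Mean of differences = 1.8000
Numerator Σ(Δz_t−Δz̄)(Δz_{t+1}−Δz̄) = -57.0400
Denominator Σ(Δz_t−Δz̄)² = 93.6000
r_1(Δz) = -57.0400 / 93.6000 = -0.609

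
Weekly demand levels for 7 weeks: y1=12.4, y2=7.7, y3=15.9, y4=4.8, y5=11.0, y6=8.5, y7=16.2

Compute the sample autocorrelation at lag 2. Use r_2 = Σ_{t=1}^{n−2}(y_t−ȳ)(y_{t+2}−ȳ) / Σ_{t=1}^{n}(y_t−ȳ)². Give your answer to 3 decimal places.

Mean ȳ = (12.4 + 7.7 + 15.9 + 4.8 + 11.0 + 8.5 + 16.2)/7 = 10.9286
Numerator Σ_{t=1}^{5}(y_t−ȳ)(y_{t+2}−ȳ) = 42.7169
Denominator Σ(y_t−ȳ)² = 108.5543
r_2 = 42.7169 / 108.5543 = 0.394

0.394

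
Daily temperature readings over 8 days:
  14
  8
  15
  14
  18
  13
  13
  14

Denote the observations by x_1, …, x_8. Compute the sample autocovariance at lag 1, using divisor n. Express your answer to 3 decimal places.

-1.283

Mean x̄ = (14 + 8 + 15 + 14 + 18 + 13 + 13 + 14)/8 = 13.6250
Deviations: 0.3750, -5.6250, 1.3750, 0.3750, 4.3750, -0.6250, -0.6250, 0.3750
Σ_{t=1}^{7}(x_t−x̄)(x_{t+1}−x̄) = -10.2656
γ_1 = -10.2656 / 8 = -1.283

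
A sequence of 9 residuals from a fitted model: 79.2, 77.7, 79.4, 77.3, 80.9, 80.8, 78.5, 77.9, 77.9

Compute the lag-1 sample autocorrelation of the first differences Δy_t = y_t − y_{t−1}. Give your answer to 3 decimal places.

-0.444

First differences Δy: -1.5, 1.7, -2.1, 3.6, -0.1, -2.3, -0.6, 0.0
Mean of differences = -0.1625
Numerator Σ(Δy_t−Δȳ)(Δy_{t+1}−Δȳ) = -12.4239
Denominator Σ(Δy_t−Δȳ)² = 27.9588
r_1(Δy) = -12.4239 / 27.9588 = -0.444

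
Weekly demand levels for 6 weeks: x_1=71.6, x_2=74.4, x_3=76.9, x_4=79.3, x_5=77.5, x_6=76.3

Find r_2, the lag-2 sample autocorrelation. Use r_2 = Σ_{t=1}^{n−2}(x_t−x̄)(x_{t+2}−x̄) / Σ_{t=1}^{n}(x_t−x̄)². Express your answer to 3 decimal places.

Mean x̄ = (71.6 + 74.4 + 76.9 + 79.3 + 77.5 + 76.3)/6 = 76.0000
Σ(x_t−x̄)(x_{t+2}−x̄) = (-3.9600) + (-5.2800) + (1.3500) + (0.9900) = -6.9000
Denominator Σ(x_t−x̄)² = 35.9600
r_2 = -6.9000 / 35.9600 = -0.192

-0.192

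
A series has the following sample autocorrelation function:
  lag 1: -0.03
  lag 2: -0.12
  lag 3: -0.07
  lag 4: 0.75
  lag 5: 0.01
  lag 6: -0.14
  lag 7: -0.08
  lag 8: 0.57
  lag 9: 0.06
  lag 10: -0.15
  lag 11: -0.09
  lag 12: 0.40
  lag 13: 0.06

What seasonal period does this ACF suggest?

4

The largest autocorrelation is r_4 = 0.75, with weaker echoes at lags 8 (0.57) and 12 (0.40); the remaining lags stay at or below 0.06.
The dominant spike at lag 4 indicates a seasonal period of 4.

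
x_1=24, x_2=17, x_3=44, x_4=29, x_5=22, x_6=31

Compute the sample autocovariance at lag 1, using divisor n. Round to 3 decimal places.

Mean x̄ = (24 + 17 + 44 + 29 + 22 + 31)/6 = 27.8333
Σ_{t=1}^{5}(x_t−x̄)(x_{t+1}−x̄) = -140.0278
γ_1 = -140.0278 / 6 = -23.338

-23.338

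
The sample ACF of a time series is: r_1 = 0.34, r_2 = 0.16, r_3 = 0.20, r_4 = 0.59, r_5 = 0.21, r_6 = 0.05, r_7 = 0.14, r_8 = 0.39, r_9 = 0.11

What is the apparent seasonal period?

4

The largest autocorrelation is r_4 = 0.59, with a weaker echo at lag 8 (0.39); the remaining lags stay at or below 0.34. The elevated value at lag 1 (0.34), dropping to 0.16 at lag 2, reflects decaying short-term dependence rather than seasonality.
The dominant spike at lag 4 indicates a seasonal period of 4.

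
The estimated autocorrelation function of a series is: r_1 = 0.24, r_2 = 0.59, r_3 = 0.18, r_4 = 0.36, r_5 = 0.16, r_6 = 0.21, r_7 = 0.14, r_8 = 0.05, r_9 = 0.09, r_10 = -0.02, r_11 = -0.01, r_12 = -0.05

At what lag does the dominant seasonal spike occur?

2

The largest autocorrelation is r_2 = 0.59, with a weaker echo at lag 4 (0.36); the remaining lags stay at or below 0.24.
The dominant spike at lag 2 indicates a seasonal period of 2.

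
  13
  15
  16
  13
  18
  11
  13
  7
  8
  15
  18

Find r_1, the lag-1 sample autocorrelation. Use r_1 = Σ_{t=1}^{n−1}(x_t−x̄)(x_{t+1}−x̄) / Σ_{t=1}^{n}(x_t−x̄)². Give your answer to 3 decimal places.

0.201

Mean x̄ = (13 + 15 + 16 + 13 + 18 + 11 + 13 + 7 + 8 + 15 + 18)/11 = 13.3636
Numerator Σ_{t=1}^{10}(x_t−x̄)(x_{t+1}−x̄) = 26.2314
Denominator Σ(x_t−x̄)² = 130.5455
r_1 = 26.2314 / 130.5455 = 0.201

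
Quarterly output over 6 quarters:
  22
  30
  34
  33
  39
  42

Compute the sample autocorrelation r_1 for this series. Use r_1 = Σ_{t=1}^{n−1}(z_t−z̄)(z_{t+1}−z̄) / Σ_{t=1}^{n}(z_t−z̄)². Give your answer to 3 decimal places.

0.334

Mean z̄ = (22 + 30 + 34 + 33 + 39 + 42)/6 = 33.3333
Numerator Σ_{t=1}^{5}(z_t−z̄)(z_{t+1}−z̄) = 82.5556
Denominator Σ(z_t−z̄)² = 247.3333
r_1 = 82.5556 / 247.3333 = 0.334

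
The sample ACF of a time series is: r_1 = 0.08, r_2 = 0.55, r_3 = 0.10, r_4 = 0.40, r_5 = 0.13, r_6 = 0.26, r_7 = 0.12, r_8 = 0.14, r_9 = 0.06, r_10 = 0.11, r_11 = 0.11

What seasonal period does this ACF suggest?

The largest autocorrelation is r_2 = 0.55, with weaker echoes at lags 4 (0.40) and 6 (0.26); the remaining lags stay at or below 0.14.
The dominant spike at lag 2 indicates a seasonal period of 2.

2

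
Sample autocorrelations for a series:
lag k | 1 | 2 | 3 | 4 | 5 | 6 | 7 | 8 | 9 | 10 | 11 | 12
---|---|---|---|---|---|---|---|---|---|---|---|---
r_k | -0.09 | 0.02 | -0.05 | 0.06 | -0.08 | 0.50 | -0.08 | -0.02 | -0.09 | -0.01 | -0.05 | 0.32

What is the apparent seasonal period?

6

The largest autocorrelation is r_6 = 0.50, with a weaker echo at lag 12 (0.32); the remaining lags stay at or below 0.06.
The dominant spike at lag 6 indicates a seasonal period of 6.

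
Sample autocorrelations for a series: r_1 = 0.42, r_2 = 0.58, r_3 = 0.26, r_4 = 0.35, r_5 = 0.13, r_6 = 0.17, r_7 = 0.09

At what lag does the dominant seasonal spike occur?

The largest autocorrelation is r_2 = 0.58; the remaining lags stay at or below 0.42.
The dominant spike at lag 2 indicates a seasonal period of 2.

2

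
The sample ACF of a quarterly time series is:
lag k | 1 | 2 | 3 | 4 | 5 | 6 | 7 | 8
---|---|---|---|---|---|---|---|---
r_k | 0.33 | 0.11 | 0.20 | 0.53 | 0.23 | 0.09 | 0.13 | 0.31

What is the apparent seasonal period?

The largest autocorrelation is r_4 = 0.53; the remaining lags stay at or below 0.33. The elevated value at lag 1 (0.33), dropping to 0.11 at lag 2, reflects decaying short-term dependence rather than seasonality.
The dominant spike at lag 4 indicates a seasonal period of 4.

4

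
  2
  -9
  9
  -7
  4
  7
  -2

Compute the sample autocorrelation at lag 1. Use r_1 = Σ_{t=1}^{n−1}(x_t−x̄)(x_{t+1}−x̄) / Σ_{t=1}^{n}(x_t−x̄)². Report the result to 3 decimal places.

-0.634

Mean x̄ = (2 − 9 + 9 − 7 + 4 + 7 − 2)/7 = 0.5714
Deviations from mean: 1.4286, -9.5714, 8.4286, -7.5714, 3.4286, 6.4286, -2.5714
Numerator Σ_{t=1}^{6}(x_t−x̄)(x_{t+1}−x̄) = -178.6122
Denominator Σ(x_t−x̄)² = 281.7143
r_1 = -178.6122 / 281.7143 = -0.634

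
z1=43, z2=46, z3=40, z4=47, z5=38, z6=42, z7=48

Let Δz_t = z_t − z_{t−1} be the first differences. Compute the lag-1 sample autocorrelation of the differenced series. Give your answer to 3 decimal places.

-0.594

First differences Δz: 3, -6, 7, -9, 4, 6
Mean of differences = 0.8333
Numerator Σ(Δz_t−Δz̄)(Δz_{t+1}−Δz̄) = -132.3611
Denominator Σ(Δz_t−Δz̄)² = 222.8333
r_1(Δz) = -132.3611 / 222.8333 = -0.594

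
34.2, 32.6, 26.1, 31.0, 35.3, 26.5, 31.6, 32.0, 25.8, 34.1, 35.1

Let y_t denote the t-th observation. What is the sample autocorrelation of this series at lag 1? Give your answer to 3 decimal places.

-0.245

Mean ȳ = (34.2 + 32.6 + 26.1 + 31.0 + 35.3 + 26.5 + 31.6 + 32.0 + 25.8 + 34.1 + 35.1)/11 = 31.3000
Numerator Σ_{t=1}^{10}(y_t−ȳ)(y_{t+1}−ȳ) = -31.6700
Denominator Σ(y_t−ȳ)² = 129.3800
r_1 = -31.6700 / 129.3800 = -0.245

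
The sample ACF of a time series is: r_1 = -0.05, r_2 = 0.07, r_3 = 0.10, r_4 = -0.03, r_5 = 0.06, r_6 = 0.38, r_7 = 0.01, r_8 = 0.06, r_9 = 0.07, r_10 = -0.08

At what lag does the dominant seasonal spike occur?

The largest autocorrelation is r_6 = 0.38; the remaining lags stay at or below 0.10.
The dominant spike at lag 6 indicates a seasonal period of 6.

6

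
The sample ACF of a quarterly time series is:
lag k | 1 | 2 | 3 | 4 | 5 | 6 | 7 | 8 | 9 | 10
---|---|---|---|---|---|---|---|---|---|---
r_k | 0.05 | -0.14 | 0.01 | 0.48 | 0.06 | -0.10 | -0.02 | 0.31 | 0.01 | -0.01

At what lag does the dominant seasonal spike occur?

The largest autocorrelation is r_4 = 0.48, with a weaker echo at lag 8 (0.31); the remaining lags stay at or below 0.06.
The dominant spike at lag 4 indicates a seasonal period of 4.

4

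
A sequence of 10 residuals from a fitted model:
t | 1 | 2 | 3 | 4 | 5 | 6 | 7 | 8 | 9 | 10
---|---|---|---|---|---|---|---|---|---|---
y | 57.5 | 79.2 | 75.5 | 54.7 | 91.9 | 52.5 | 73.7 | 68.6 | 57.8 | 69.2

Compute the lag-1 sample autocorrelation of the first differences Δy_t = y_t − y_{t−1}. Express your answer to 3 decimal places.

-0.708

First differences Δy: 21.7, -3.7, -20.8, 37.2, -39.4, 21.2, -5.1, -10.8, 11.4
Mean of differences = 1.3000
Numerator Σ(Δy_t−Δȳ)(Δy_{t+1}−Δȳ) = -3228.0800
Denominator Σ(Δy_t−Δȳ)² = 4560.2600
r_1(Δy) = -3228.0800 / 4560.2600 = -0.708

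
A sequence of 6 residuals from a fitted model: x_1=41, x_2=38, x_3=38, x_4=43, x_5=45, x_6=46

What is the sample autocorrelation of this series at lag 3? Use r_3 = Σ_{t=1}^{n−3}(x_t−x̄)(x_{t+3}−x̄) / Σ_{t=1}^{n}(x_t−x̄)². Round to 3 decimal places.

-0.494

Mean x̄ = (41 + 38 + 38 + 43 + 45 + 46)/6 = 41.8333
Σ(x_t−x̄)(x_{t+3}−x̄) = (-0.9722) + (-12.1389) + (-15.9722) = -29.0833
Denominator Σ(x_t−x̄)² = 58.8333
r_3 = -29.0833 / 58.8333 = -0.494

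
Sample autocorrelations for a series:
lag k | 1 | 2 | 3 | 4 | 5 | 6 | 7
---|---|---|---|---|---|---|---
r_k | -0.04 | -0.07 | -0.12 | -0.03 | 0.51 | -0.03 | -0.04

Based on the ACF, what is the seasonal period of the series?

The largest autocorrelation is r_5 = 0.51; the remaining lags stay at or below -0.03.
The dominant spike at lag 5 indicates a seasonal period of 5.

5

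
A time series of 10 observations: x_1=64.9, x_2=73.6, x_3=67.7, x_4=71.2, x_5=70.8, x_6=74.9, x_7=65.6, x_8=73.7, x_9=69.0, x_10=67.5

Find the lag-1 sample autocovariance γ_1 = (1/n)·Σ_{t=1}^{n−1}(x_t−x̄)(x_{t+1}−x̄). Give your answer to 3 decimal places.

Mean x̄ = (64.9 + 73.6 + 67.7 + 71.2 + 70.8 + 74.9 + 65.6 + 73.7 + 69.0 + 67.5)/10 = 69.8900
Σ_{t=1}^{9}(x_t−x̄)(x_{t+1}−x̄) = -62.8571
γ_1 = -62.8571 / 10 = -6.286

-6.286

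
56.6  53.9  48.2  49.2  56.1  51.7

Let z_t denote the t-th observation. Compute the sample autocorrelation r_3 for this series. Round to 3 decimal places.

Mean z̄ = (56.6 + 53.9 + 48.2 + 49.2 + 56.1 + 51.7)/6 = 52.6167
Deviations from mean: 3.9833, 1.2833, -4.4167, -3.4167, 3.4833, -0.9167
Σ(z_t−z̄)(z_{t+3}−z̄) = (-13.6097) + (4.4703) + (4.0486) = -5.0908
Denominator Σ(z_t−z̄)² = 61.6683
r_3 = -5.0908 / 61.6683 = -0.083

-0.083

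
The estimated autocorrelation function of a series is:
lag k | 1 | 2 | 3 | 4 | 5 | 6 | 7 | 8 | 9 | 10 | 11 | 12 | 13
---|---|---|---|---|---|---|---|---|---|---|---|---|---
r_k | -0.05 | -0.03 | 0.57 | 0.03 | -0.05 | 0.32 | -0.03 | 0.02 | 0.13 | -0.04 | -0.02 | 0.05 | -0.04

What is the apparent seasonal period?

3

The largest autocorrelation is r_3 = 0.57, with a weaker echo at lag 6 (0.32); the remaining lags stay at or below 0.13.
The dominant spike at lag 3 indicates a seasonal period of 3.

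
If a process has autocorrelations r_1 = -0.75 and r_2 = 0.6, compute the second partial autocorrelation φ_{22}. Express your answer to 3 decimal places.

0.086

φ_{22} = (r_2 − r_1²) / (1 − r_1²)
r_1² = (-0.75)² = 0.5625
Numerator = 0.6 − 0.5625 = 0.0375; denominator = 1 − 0.5625 = 0.4375
φ_{22} = 0.0375 / 0.4375 = 0.086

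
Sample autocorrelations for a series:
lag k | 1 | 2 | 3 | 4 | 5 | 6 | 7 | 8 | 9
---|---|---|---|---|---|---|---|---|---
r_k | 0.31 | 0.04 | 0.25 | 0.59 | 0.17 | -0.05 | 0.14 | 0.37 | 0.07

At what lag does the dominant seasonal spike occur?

4

The largest autocorrelation is r_4 = 0.59, with a weaker echo at lag 8 (0.37); the remaining lags stay at or below 0.31. The elevated value at lag 1 (0.31), dropping to 0.04 at lag 2, reflects decaying short-term dependence rather than seasonality.
The dominant spike at lag 4 indicates a seasonal period of 4.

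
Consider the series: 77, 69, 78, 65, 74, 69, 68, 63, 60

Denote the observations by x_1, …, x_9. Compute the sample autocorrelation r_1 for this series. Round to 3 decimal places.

0.011

Mean x̄ = (77 + 69 + 78 + 65 + 74 + 69 + 68 + 63 + 60)/9 = 69.2222
Numerator Σ_{t=1}^{8}(x_t−x̄)(x_{t+1}−x̄) = 3.2840
Denominator Σ(x_t−x̄)² = 303.5556
r_1 = 3.2840 / 303.5556 = 0.011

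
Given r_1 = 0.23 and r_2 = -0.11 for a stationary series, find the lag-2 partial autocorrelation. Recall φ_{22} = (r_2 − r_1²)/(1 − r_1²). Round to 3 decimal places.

-0.172

φ_{22} = (r_2 − r_1²) / (1 − r_1²)
r_1² = (0.23)² = 0.0529
Numerator = -0.11 − 0.0529 = -0.1629; denominator = 1 − 0.0529 = 0.9471
φ_{22} = -0.1629 / 0.9471 = -0.172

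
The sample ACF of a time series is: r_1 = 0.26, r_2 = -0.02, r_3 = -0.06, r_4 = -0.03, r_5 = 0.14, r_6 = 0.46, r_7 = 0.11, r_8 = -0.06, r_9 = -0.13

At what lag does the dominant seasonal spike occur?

6

The largest autocorrelation is r_6 = 0.46; the remaining lags stay at or below 0.26.
The dominant spike at lag 6 indicates a seasonal period of 6.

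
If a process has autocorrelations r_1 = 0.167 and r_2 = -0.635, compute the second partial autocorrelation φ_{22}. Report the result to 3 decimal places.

-0.682

φ_{22} = (r_2 − r_1²) / (1 − r_1²)
r_1² = (0.167)² = 0.027889
Numerator = -0.635 − 0.0279 = -0.6629; denominator = 1 − 0.0279 = 0.9721
φ_{22} = -0.6629 / 0.9721 = -0.682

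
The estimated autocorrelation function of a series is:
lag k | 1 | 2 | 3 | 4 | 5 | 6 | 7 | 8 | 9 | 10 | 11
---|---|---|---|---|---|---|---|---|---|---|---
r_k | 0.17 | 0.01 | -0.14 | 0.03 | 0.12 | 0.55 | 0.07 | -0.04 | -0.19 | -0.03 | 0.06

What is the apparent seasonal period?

6

The largest autocorrelation is r_6 = 0.55; the remaining lags stay at or below 0.17.
The dominant spike at lag 6 indicates a seasonal period of 6.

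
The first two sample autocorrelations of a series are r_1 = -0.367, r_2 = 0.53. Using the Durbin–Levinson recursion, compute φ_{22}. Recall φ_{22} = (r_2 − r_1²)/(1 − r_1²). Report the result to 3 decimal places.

φ_{22} = (r_2 − r_1²) / (1 − r_1²)
r_1² = (-0.367)² = 0.134689
Numerator = 0.53 − 0.1347 = 0.3953; denominator = 1 − 0.1347 = 0.8653
φ_{22} = 0.3953 / 0.8653 = 0.457

0.457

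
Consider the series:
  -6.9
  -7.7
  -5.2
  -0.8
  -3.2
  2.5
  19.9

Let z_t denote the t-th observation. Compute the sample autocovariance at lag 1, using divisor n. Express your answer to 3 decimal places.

19.817

Mean z̄ = (-6.9 − 7.7 − 5.2 − 0.8 − 3.2 + 2.5 + 19.9)/7 = -0.2000
Σ_{t=1}^{6}(z_t−z̄)(z_{t+1}−z̄) = 138.7200
γ_1 = 138.7200 / 7 = 19.817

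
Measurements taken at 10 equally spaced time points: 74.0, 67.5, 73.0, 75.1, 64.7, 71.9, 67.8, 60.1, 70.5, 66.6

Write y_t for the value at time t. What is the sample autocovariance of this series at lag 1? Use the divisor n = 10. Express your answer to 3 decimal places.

-3.740

Mean ȳ = (74.0 + 67.5 + 73.0 + 75.1 + 64.7 + 71.9 + 67.8 + 60.1 + 70.5 + 66.6)/10 = 69.1200
Σ_{t=1}^{9}(y_t−ȳ)(y_{t+1}−ȳ) = -37.3964
γ_1 = -37.3964 / 10 = -3.740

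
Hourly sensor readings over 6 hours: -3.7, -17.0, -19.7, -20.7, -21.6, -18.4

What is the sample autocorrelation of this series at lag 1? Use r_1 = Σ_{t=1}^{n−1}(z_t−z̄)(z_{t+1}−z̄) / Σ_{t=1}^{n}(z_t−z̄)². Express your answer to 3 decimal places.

Mean z̄ = (-3.7 − 17.0 − 19.7 − 20.7 − 21.6 − 18.4)/6 = -16.8500
Deviations from mean: 13.1500, -0.1500, -2.8500, -3.8500, -4.7500, -1.5500
Numerator Σ_{t=1}^{5}(z_t−z̄)(z_{t+1}−z̄) = 35.0775
Denominator Σ(z_t−z̄)² = 220.8550
r_1 = 35.0775 / 220.8550 = 0.159

0.159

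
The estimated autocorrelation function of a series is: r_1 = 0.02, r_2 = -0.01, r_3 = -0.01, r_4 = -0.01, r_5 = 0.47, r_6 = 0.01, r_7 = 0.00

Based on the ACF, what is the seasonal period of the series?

5

The largest autocorrelation is r_5 = 0.47; the remaining lags stay at or below 0.02.
The dominant spike at lag 5 indicates a seasonal period of 5.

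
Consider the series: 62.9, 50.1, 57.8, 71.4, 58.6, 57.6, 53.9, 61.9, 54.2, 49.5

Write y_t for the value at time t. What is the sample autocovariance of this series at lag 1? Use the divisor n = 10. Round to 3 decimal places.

Mean ȳ = (62.9 + 50.1 + 57.8 + 71.4 + 58.6 + 57.6 + 53.9 + 61.9 + 54.2 + 49.5)/10 = 57.7900
Σ_{t=1}^{9}(y_t−ȳ)(y_{t+1}−ȳ) = -28.6091
γ_1 = -28.6091 / 10 = -2.861

-2.861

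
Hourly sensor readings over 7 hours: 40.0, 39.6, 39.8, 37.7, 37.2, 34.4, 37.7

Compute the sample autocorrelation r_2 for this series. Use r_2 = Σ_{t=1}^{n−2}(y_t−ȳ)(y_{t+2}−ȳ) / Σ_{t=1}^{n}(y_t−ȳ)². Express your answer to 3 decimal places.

Mean ȳ = (40.0 + 39.6 + 39.8 + 37.7 + 37.2 + 34.4 + 37.7)/7 = 38.0571
Σ(y_t−ȳ)(y_{t+2}−ȳ) = (3.3861) + (-0.5510) + (-1.4939) + (1.3061) + (0.3061) = 2.9535
Denominator Σ(y_t−ȳ)² = 23.5571
r_2 = 2.9535 / 23.5571 = 0.125

0.125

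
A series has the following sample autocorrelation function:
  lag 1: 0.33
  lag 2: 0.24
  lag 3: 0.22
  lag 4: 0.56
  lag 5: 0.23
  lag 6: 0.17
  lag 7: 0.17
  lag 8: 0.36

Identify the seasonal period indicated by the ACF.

The largest autocorrelation is r_4 = 0.56, with a weaker echo at lag 8 (0.36); the remaining lags stay at or below 0.33. The elevated value at lag 1 (0.33), dropping to 0.24 at lag 2, reflects decaying short-term dependence rather than seasonality.
The dominant spike at lag 4 indicates a seasonal period of 4.

4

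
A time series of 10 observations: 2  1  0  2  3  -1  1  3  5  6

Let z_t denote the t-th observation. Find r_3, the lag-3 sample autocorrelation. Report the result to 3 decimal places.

-0.157

Mean z̄ = (2 + 1 + 0 + 2 + 3 − 1 + 1 + 3 + 5 + 6)/10 = 2.2000
Σ(z_t−z̄)(z_{t+3}−z̄) = (0.0400) + (-0.9600) + (7.0400) + (0.2400) + (0.6400) + (-8.9600) + (-4.5600) = -6.5200
Denominator Σ(z_t−z̄)² = 41.6000
r_3 = -6.5200 / 41.6000 = -0.157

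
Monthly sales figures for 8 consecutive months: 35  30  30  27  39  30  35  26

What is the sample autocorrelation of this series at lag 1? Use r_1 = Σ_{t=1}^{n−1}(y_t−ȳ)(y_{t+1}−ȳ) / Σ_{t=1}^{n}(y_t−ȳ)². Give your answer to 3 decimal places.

-0.476

Mean ȳ = (35 + 30 + 30 + 27 + 39 + 30 + 35 + 26)/8 = 31.5000
Deviations from mean: 3.5000, -1.5000, -1.5000, -4.5000, 7.5000, -1.5000, 3.5000, -5.5000
Numerator Σ_{t=1}^{7}(y_t−ȳ)(y_{t+1}−ȳ) = -65.7500
Denominator Σ(y_t−ȳ)² = 138.0000
r_1 = -65.7500 / 138.0000 = -0.476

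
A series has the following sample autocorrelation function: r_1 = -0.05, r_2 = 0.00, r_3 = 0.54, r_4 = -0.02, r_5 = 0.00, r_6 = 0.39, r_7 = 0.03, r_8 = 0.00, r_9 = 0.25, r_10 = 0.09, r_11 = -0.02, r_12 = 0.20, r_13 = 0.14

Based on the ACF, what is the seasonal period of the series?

The largest autocorrelation is r_3 = 0.54, with weaker echoes at lags 6 (0.39), 9 (0.25) and 12 (0.20); the remaining lags stay at or below 0.14.
The dominant spike at lag 3 indicates a seasonal period of 3.

3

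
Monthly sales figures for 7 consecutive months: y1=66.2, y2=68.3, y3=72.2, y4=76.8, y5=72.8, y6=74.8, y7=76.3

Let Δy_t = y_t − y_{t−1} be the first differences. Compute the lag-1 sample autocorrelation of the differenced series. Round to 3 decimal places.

-0.240

First differences Δy: 2.1, 3.9, 4.6, -4.0, 2.0, 1.5
Mean of differences = 1.6833
Numerator Σ(Δy_t−Δȳ)(Δy_{t+1}−Δȳ) = -11.0453
Denominator Σ(Δy_t−Δȳ)² = 46.0283
r_1(Δy) = -11.0453 / 46.0283 = -0.240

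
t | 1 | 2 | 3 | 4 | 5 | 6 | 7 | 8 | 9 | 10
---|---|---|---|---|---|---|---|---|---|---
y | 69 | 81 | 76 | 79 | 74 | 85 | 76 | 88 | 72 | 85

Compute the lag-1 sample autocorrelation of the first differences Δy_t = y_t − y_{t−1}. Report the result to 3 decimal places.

-0.782

First differences Δy: 12, -5, 3, -5, 11, -9, 12, -16, 13
Mean of differences = 1.7778
Numerator Σ(Δy_t−Δȳ)(Δy_{t+1}−Δȳ) = -739.1605
Denominator Σ(Δy_t−Δȳ)² = 945.5556
r_1(Δy) = -739.1605 / 945.5556 = -0.782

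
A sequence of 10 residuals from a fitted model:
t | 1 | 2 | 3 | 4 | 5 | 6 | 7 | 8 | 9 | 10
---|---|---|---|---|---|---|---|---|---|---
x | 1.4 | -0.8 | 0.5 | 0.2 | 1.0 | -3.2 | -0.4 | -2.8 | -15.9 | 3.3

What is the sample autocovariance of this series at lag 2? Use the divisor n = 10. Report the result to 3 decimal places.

Mean x̄ = (1.4 − 0.8 + 0.5 + 0.2 + 1.0 − 3.2 − 0.4 − 2.8 − 15.9 + 3.3)/10 = -1.6700
Σ_{t=1}^{8}(x_t−x̄)(x_{t+2}−x̄) = -7.3468
γ_2 = -7.3468 / 10 = -0.735

-0.735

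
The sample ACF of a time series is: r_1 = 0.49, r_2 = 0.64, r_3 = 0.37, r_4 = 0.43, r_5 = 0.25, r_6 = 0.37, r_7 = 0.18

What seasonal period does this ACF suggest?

The largest autocorrelation is r_2 = 0.64; the remaining lags stay at or below 0.49.
The dominant spike at lag 2 indicates a seasonal period of 2.

2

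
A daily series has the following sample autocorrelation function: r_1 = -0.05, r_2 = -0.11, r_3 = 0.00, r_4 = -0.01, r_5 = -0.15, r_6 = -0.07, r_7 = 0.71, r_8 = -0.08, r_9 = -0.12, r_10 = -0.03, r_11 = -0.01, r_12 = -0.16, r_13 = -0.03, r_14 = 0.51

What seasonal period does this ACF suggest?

The largest autocorrelation is r_7 = 0.71, with a weaker echo at lag 14 (0.51); the remaining lags stay at or below 0.00.
The dominant spike at lag 7 indicates a seasonal period of 7.

7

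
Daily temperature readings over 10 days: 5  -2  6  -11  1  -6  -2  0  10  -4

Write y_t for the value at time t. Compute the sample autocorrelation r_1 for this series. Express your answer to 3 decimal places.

Mean ȳ = (5 − 2 + 6 − 11 + 1 − 6 − 2 + 0 + 10 − 4)/10 = -0.3000
Numerator Σ_{t=1}^{9}(y_t−ȳ)(y_{t+1}−ȳ) = -134.2900
Denominator Σ(y_t−ȳ)² = 342.1000
r_1 = -134.2900 / 342.1000 = -0.393

-0.393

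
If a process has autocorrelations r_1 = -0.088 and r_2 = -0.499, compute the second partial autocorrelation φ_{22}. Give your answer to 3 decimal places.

φ_{22} = (r_2 − r_1²) / (1 − r_1²)
r_1² = (-0.088)² = 0.007744
Numerator = -0.499 − 0.0077 = -0.5067; denominator = 1 − 0.0077 = 0.9923
φ_{22} = -0.5067 / 0.9923 = -0.511

-0.511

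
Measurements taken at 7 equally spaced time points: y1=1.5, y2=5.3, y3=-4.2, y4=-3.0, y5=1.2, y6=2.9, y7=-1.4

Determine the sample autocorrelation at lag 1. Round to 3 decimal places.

-0.099

Mean ȳ = (1.5 + 5.3 − 4.2 − 3.0 + 1.2 + 2.9 − 1.4)/7 = 0.3286
Deviations from mean: 1.1714, 4.9714, -4.5286, -3.3286, 0.8714, 2.5714, -1.7286
Σ(y_t−ȳ)(y_{t+1}−ȳ) = (5.8237) + (-22.5135) + (15.0737) + (-2.9006) + (2.2408) + (-4.4449) = -6.7208
Denominator Σ(y_t−ȳ)² = 68.0343
r_1 = -6.7208 / 68.0343 = -0.099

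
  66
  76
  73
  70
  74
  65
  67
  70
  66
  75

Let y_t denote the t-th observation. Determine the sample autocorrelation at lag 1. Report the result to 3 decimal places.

Mean ȳ = (66 + 76 + 73 + 70 + 74 + 65 + 67 + 70 + 66 + 75)/10 = 70.2000
Numerator Σ_{t=1}^{9}(y_t−ȳ)(y_{t+1}−ȳ) = -31.2400
Denominator Σ(y_t−ȳ)² = 151.6000
r_1 = -31.2400 / 151.6000 = -0.206

-0.206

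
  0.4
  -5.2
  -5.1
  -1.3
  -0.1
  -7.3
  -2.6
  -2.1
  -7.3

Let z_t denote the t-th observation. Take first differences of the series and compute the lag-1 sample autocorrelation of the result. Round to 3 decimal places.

-0.257

First differences Δz: -5.6, 0.1, 3.8, 1.2, -7.2, 4.7, 0.5, -5.2
Mean of differences = -0.9625
Numerator Σ(Δz_t−Δz̄)(Δz_{t+1}−Δz̄) = -36.2927
Denominator Σ(Δz_t−Δz̄)² = 141.0588
r_1(Δz) = -36.2927 / 141.0588 = -0.257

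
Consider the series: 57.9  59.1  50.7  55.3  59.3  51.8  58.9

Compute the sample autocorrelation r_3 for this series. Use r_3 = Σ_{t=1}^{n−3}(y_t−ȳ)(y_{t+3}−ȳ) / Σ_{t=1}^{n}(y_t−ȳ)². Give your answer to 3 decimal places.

0.371

Mean ȳ = (57.9 + 59.1 + 50.7 + 55.3 + 59.3 + 51.8 + 58.9)/7 = 56.1429
Deviations from mean: 1.7571, 2.9571, -5.4429, -0.8429, 3.1571, -4.3429, 2.7571
Σ(y_t−ȳ)(y_{t+3}−ȳ) = (-1.4810) + (9.3361) + (23.6376) + (-2.3239) = 29.1688
Denominator Σ(y_t−ȳ)² = 78.5971
r_3 = 29.1688 / 78.5971 = 0.371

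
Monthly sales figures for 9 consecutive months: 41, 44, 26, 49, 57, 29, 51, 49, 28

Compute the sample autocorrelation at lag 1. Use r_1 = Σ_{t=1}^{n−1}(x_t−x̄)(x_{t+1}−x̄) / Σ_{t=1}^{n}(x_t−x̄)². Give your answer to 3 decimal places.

Mean x̄ = (41 + 44 + 26 + 49 + 57 + 29 + 51 + 49 + 28)/9 = 41.5556
Numerator Σ_{t=1}^{8}(x_t−x̄)(x_{t+1}−x̄) = -383.3086
Denominator Σ(x_t−x̄)² = 1028.2222
r_1 = -383.3086 / 1028.2222 = -0.373

-0.373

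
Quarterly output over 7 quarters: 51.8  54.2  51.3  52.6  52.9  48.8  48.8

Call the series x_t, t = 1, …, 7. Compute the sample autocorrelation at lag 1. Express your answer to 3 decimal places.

Mean x̄ = (51.8 + 54.2 + 51.3 + 52.6 + 52.9 + 48.8 + 48.8)/7 = 51.4857
Numerator Σ_{t=1}^{6}(x_t−x̄)(x_{t+1}−x̄) = 5.1327
Denominator Σ(x_t−x̄)² = 25.1686
r_1 = 5.1327 / 25.1686 = 0.204

0.204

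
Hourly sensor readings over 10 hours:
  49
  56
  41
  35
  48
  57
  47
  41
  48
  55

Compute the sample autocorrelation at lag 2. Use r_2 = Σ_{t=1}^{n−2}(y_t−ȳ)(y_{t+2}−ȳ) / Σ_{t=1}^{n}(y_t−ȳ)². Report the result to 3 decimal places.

-0.748

Mean ȳ = (49 + 56 + 41 + 35 + 48 + 57 + 47 + 41 + 48 + 55)/10 = 47.7000
Numerator Σ_{t=1}^{8}(y_t−ȳ)(y_{t+2}−ȳ) = -345.8800
Denominator Σ(y_t−ȳ)² = 462.1000
r_2 = -345.8800 / 462.1000 = -0.748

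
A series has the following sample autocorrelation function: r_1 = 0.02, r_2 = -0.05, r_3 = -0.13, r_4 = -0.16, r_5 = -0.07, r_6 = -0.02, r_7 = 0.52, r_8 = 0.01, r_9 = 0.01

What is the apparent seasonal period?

7

The largest autocorrelation is r_7 = 0.52; the remaining lags stay at or below 0.02.
The dominant spike at lag 7 indicates a seasonal period of 7.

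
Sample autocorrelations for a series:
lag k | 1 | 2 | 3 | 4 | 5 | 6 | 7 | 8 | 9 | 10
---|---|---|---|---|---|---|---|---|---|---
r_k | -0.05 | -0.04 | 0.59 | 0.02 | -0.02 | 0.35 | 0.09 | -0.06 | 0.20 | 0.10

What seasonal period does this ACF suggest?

The largest autocorrelation is r_3 = 0.59, with weaker echoes at lags 6 (0.35) and 9 (0.20); the remaining lags stay at or below 0.10.
The dominant spike at lag 3 indicates a seasonal period of 3.

3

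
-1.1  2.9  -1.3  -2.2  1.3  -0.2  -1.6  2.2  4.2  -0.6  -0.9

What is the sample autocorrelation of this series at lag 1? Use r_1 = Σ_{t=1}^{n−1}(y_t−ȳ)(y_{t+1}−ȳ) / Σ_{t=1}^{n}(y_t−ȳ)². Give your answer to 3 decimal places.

-0.101

Mean ȳ = (-1.1 + 2.9 − 1.3 − 2.2 + 1.3 − 0.2 − 1.6 + 2.2 + 4.2 − 0.6 − 0.9)/11 = 0.2455
Numerator Σ_{t=1}^{10}(y_t−ȳ)(y_{t+1}−ȳ) = -4.3739
Denominator Σ(y_t−ȳ)² = 43.4273
r_1 = -4.3739 / 43.4273 = -0.101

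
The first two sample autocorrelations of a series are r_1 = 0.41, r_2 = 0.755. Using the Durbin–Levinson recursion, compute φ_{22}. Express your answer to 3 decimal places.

0.705

φ_{22} = (r_2 − r_1²) / (1 − r_1²)
r_1² = (0.41)² = 0.1681
Numerator = 0.755 − 0.1681 = 0.5869; denominator = 1 − 0.1681 = 0.8319
φ_{22} = 0.5869 / 0.8319 = 0.705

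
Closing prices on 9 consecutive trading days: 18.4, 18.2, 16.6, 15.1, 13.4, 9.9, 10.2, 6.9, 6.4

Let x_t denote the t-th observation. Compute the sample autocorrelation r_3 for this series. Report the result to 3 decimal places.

0.082

Mean x̄ = (18.4 + 18.2 + 16.6 + 15.1 + 13.4 + 9.9 + 10.2 + 6.9 + 6.4)/9 = 12.7889
Σ(x_t−x̄)(x_{t+3}−x̄) = (12.9679) + (3.3068) + (-11.0099) + (-5.9832) + (-3.5988) + (18.4568) = 14.1396
Denominator Σ(x_t−x̄)² = 171.5489
r_3 = 14.1396 / 171.5489 = 0.082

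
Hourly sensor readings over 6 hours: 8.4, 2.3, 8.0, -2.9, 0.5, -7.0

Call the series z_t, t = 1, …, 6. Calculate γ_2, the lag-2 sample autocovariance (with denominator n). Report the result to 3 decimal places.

12.020

Mean z̄ = (8.4 + 2.3 + 8.0 − 2.9 + 0.5 − 7.0)/6 = 1.5500
Σ_{t=1}^{4}(z_t−z̄)(z_{t+2}−z̄) = 72.1200
γ_2 = 72.1200 / 6 = 12.020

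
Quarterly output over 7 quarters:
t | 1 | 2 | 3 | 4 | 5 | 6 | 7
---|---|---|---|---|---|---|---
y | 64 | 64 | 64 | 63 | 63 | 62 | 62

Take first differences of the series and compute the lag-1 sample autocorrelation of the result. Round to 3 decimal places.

-0.583

First differences Δy: 0, 0, -1, 0, -1, 0
Mean of differences = -0.3333
Numerator Σ(Δy_t−Δȳ)(Δy_{t+1}−Δȳ) = -0.7778
Denominator Σ(Δy_t−Δȳ)² = 1.3333
r_1(Δy) = -0.7778 / 1.3333 = -0.583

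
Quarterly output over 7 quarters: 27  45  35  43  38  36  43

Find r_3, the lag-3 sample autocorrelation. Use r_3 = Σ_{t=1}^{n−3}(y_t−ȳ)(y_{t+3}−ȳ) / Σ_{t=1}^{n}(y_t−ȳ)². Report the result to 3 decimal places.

-0.106

Mean ȳ = (27 + 45 + 35 + 43 + 38 + 36 + 43)/7 = 38.1429
Deviations from mean: -11.1429, 6.8571, -3.1429, 4.8571, -0.1429, -2.1429, 4.8571
Numerator Σ_{t=1}^{4}(y_t−ȳ)(y_{t+3}−ȳ) = -24.7755
Denominator Σ(y_t−ȳ)² = 232.8571
r_3 = -24.7755 / 232.8571 = -0.106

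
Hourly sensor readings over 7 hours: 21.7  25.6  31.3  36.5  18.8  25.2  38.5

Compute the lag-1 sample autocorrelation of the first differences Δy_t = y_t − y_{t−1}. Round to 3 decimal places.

First differences Δy: 3.9, 5.7, 5.2, -17.7, 6.4, 13.3
Mean of differences = 2.8000
Numerator Σ(Δy_t−Δȳ)(Δy_{t+1}−Δȳ) = -75.0500
Denominator Σ(Δy_t−Δȳ)² = 558.8400
r_1(Δy) = -75.0500 / 558.8400 = -0.134

-0.134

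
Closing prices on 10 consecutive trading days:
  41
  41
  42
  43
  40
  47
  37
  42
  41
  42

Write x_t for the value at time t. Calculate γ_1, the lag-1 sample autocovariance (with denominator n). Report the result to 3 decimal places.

-3.736

Mean x̄ = (41 + 41 + 42 + 43 + 40 + 47 + 37 + 42 + 41 + 42)/10 = 41.6000
Σ_{t=1}^{9}(x_t−x̄)(x_{t+1}−x̄) = -37.3600
γ_1 = -37.3600 / 10 = -3.736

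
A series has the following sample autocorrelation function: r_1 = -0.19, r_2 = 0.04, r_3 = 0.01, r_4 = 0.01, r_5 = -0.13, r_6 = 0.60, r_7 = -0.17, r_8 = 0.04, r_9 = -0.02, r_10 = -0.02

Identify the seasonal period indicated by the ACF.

The largest autocorrelation is r_6 = 0.60; the remaining lags stay at or below 0.04.
The dominant spike at lag 6 indicates a seasonal period of 6.

6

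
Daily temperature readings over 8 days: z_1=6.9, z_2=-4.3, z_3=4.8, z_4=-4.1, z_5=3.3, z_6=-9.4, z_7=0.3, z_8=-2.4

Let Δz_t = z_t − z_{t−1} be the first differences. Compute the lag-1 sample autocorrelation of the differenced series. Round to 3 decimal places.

First differences Δz: -11.2, 9.1, -8.9, 7.4, -12.7, 9.7, -2.7
Mean of differences = -1.3286
Numerator Σ(Δz_t−Δz̄)(Δz_{t+1}−Δz̄) = -487.7837
Denominator Σ(Δz_t−Δz̄)² = 592.5343
r_1(Δz) = -487.7837 / 592.5343 = -0.823

-0.823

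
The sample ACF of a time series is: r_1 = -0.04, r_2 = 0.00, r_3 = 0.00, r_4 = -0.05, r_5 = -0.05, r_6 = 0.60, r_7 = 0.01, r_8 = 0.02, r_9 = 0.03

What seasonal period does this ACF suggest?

The largest autocorrelation is r_6 = 0.60; the remaining lags stay at or below 0.03.
The dominant spike at lag 6 indicates a seasonal period of 6.

6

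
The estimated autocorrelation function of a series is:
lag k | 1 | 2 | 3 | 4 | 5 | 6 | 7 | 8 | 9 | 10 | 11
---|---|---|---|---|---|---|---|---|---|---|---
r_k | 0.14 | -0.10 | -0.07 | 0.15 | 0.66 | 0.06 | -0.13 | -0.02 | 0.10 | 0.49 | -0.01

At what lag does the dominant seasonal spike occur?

5

The largest autocorrelation is r_5 = 0.66, with a weaker echo at lag 10 (0.49); the remaining lags stay at or below 0.15.
The dominant spike at lag 5 indicates a seasonal period of 5.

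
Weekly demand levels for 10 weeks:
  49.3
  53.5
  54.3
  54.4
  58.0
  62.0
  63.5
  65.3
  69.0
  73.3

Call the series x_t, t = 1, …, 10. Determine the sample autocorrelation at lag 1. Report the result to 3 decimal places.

Mean x̄ = (49.3 + 53.5 + 54.3 + 54.4 + 58.0 + 62.0 + 63.5 + 65.3 + 69.0 + 73.3)/10 = 60.2600
Numerator Σ_{t=1}^{9}(x_t−x̄)(x_{t+1}−x̄) = 338.6024
Denominator Σ(x_t−x̄)² = 526.1440
r_1 = 338.6024 / 526.1440 = 0.644

0.644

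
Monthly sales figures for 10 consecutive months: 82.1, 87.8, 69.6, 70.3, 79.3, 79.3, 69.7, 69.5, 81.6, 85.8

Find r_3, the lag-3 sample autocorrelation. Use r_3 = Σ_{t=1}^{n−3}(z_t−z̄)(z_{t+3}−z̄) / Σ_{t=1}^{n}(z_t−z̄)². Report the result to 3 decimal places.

-0.097

Mean z̄ = (82.1 + 87.8 + 69.6 + 70.3 + 79.3 + 79.3 + 69.7 + 69.5 + 81.6 + 85.8)/10 = 77.5000
Σ(z_t−z̄)(z_{t+3}−z̄) = (-33.1200) + (18.5400) + (-14.2200) + (56.1600) + (-14.4000) + (7.3800) + (-64.7400) = -44.4000
Denominator Σ(z_t−z̄)² = 458.5200
r_3 = -44.4000 / 458.5200 = -0.097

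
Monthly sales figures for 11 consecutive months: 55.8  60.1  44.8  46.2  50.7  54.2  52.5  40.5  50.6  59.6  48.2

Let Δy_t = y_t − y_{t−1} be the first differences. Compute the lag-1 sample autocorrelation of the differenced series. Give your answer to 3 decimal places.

First differences Δy: 4.3, -15.3, 1.4, 4.5, 3.5, -1.7, -12.0, 10.1, 9.0, -11.4
Mean of differences = -0.7600
Numerator Σ(Δy_t−Δȳ)(Δy_{t+1}−Δȳ) = -184.5676
Denominator Σ(Δy_t−Δȳ)² = 741.1240
r_1(Δy) = -184.5676 / 741.1240 = -0.249

-0.249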